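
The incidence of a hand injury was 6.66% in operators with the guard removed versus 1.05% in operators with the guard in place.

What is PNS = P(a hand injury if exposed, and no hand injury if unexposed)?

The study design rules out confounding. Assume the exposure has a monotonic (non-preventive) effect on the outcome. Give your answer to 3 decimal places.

p₁ = 0.0666, p₀ = 0.0105.
Under exogeneity and monotonicity, PNS = p₁ − p₀.
PNS = 0.0666 − 0.0105 = 0.0561

PNS ≈ 0.056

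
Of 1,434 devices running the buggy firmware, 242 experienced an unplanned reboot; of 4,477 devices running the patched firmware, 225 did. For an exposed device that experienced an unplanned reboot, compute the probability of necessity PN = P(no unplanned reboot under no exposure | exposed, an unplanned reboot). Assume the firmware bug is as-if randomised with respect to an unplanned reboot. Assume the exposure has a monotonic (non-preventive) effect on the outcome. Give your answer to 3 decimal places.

p₁ = P(outcome | exposed) = 242/1434 = 0.16876
p₀ = P(outcome | unexposed) = 225/4477 = 0.050257
Under exogeneity and monotonicity, PN = (p₁ − p₀) / p₁.
PN = (0.16876 − 0.050257) / 0.16876 = 0.1185 / 0.16876 ≈ 0.7022

PN ≈ 0.702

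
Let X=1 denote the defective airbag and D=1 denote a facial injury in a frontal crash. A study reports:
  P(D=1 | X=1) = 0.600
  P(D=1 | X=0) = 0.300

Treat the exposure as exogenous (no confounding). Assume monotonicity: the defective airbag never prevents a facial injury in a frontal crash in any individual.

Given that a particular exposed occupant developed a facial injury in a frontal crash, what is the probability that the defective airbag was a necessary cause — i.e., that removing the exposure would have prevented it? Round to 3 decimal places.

Let p₁ = 0.6, p₀ = 0.3.
Under exogeneity and monotonicity, PN = (p₁ − p₀) / p₁.
PN = (0.6 − 0.3) / 0.6 = 0.3 / 0.6 ≈ 0.5000

PN ≈ 0.500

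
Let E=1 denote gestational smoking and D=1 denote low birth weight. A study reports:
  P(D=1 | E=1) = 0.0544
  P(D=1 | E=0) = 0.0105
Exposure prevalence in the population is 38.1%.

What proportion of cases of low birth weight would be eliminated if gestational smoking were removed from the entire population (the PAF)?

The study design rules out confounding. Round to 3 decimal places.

Let p₁ = 0.0544, p₀ = 0.0105.
Overall risk P(Y=1) = π·p₁ + (1−π)·p₀ = 0.381×0.0544 + 0.619×0.0105 = 0.027226.
Under exogeneity, PAF = [P(Y=1) − p₀] / P(Y=1).
PAF = (0.027226 − 0.0105) / 0.027226 ≈ 0.6143

PAF ≈ 0.614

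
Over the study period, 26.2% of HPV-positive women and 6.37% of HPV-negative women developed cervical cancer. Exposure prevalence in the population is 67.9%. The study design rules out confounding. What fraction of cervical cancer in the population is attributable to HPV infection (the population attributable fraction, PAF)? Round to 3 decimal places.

p₁ = 0.262, p₀ = 0.0637.
Overall risk P(Y=1) = π·p₁ + (1−π)·p₀ = 0.679×0.262 + 0.321×0.0637 = 0.19835.
Under exogeneity, PAF = [P(Y=1) − p₀] / P(Y=1).
PAF = (0.19835 − 0.0637) / 0.19835 ≈ 0.6788

PAF ≈ 0.679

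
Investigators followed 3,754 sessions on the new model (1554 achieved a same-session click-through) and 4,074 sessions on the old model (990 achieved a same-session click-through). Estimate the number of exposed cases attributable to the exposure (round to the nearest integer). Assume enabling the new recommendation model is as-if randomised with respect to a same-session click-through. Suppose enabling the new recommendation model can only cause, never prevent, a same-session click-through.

about 642 cases

p₁ = P(outcome | exposed) = 1554/3754 = 0.41396
p₀ = P(outcome | unexposed) = 990/4074 = 0.243
PN = (p₁ − p₀)/p₁ = (0.41396 − 0.243) / 0.41396 ≈ 0.41297.
Attributable cases ≈ PN × (exposed cases) = 0.41297 × 1554 ≈ 641.76.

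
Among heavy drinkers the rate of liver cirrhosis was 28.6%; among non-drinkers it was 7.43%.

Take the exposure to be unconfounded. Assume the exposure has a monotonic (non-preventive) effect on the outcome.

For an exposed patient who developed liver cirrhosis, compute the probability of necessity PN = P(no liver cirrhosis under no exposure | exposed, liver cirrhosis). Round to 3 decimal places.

PN ≈ 0.740

p₁ = 0.286, p₀ = 0.0743.
Under exogeneity and monotonicity, PN = (p₁ − p₀) / p₁.
PN = (0.286 − 0.0743) / 0.286 = 0.2117 / 0.286 ≈ 0.7402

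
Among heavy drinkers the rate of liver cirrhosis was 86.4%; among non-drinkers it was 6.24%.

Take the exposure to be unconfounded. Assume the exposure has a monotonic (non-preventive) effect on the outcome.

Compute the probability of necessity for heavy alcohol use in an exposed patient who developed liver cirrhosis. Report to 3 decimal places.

p₁ = 0.864, p₀ = 0.0624.
Under exogeneity and monotonicity, PN = (p₁ − p₀) / p₁.
PN = (0.864 − 0.0624) / 0.864 = 0.8016 / 0.864 ≈ 0.9278

PN ≈ 0.928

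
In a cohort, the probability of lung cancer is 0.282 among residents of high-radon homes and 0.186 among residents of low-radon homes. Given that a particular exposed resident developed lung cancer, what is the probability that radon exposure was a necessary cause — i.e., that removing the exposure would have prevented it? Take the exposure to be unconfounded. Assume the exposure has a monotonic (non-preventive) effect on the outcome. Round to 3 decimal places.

PN ≈ 0.340

Let p₁ = 0.282, p₀ = 0.186.
Under exogeneity and monotonicity, PN = (p₁ − p₀) / p₁.
PN = (0.282 − 0.186) / 0.282 = 0.096 / 0.282 ≈ 0.3404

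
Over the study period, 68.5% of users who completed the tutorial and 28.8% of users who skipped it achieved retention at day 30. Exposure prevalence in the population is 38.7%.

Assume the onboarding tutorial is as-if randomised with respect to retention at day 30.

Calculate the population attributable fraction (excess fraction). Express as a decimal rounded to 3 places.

p₁ = 0.685, p₀ = 0.288.
Overall risk P(Y=1) = π·p₁ + (1−π)·p₀ = 0.387×0.685 + 0.613×0.288 = 0.44164.
Under exogeneity, PAF = [P(Y=1) − p₀] / P(Y=1).
PAF = (0.44164 − 0.288) / 0.44164 ≈ 0.3479

PAF ≈ 0.348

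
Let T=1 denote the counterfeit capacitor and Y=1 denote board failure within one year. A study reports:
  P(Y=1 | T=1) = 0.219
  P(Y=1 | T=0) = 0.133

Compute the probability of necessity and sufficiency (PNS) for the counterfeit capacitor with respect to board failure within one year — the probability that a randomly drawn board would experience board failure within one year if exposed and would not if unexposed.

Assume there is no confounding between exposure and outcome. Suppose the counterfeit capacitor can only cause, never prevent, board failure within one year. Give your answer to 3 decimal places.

PNS ≈ 0.086

Let p₁ = 0.219, p₀ = 0.133.
Under exogeneity and monotonicity, PNS = p₁ − p₀.
PNS = 0.219 − 0.133 = 0.086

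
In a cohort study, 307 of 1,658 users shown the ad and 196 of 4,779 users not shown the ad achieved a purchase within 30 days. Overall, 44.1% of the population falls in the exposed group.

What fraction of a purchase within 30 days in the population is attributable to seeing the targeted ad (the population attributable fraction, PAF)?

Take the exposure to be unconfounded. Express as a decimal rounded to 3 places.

PAF ≈ 0.608

p₁ = P(outcome | exposed) = 307/1658 = 0.18516
p₀ = P(outcome | unexposed) = 196/4779 = 0.041013
Overall risk P(Y=1) = π·p₁ + (1−π)·p₀ = 0.441×0.18516 + 0.559×0.041013 = 0.10458.
Under exogeneity, PAF = [P(Y=1) − p₀] / P(Y=1).
PAF = (0.10458 − 0.041013) / 0.10458 ≈ 0.6078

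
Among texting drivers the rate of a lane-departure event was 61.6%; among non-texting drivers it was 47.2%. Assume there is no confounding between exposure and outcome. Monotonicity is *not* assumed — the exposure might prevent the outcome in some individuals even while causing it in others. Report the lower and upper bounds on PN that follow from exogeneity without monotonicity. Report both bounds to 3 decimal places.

p₁ = 0.616, p₀ = 0.472.
Under exogeneity alone the bounds on PN are max{0,(p₁−p₀)/p₁} ≤ PN ≤ min{1,(1−p₀)/p₁}.
  lower = (p₁ − p₀)/p₁ = 0.144 / 0.616 ≈ 0.2338
  upper = min{1, (1 − p₀)/p₁} = 0.528 / 0.616 ≈ 0.8571

0.234 ≤ PN ≤ 0.857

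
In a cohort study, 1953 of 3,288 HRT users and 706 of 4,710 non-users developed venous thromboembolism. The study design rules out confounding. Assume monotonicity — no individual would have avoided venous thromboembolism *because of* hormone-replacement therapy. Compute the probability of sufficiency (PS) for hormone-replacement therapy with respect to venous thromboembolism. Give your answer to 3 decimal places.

p₁ = P(outcome | exposed) = 1953/3288 = 0.59398
p₀ = P(outcome | unexposed) = 706/4710 = 0.14989
Under exogeneity and monotonicity, PS = (p₁ − p₀) / (1 − p₀).
PS = (0.59398 − 0.14989) / (1 − 0.14989) = 0.44408 / 0.85011 ≈ 0.5224

PS ≈ 0.522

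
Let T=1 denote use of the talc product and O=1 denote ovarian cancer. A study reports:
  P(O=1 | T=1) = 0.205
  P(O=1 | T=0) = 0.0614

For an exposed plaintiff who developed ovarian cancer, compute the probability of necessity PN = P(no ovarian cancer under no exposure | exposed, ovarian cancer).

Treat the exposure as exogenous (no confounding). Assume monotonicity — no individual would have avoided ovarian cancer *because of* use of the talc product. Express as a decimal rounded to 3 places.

Let p₁ = 0.205, p₀ = 0.0614.
Under exogeneity and monotonicity, PN = (p₁ − p₀) / p₁.
PN = (0.205 − 0.0614) / 0.205 = 0.1436 / 0.205 ≈ 0.7005

PN ≈ 0.700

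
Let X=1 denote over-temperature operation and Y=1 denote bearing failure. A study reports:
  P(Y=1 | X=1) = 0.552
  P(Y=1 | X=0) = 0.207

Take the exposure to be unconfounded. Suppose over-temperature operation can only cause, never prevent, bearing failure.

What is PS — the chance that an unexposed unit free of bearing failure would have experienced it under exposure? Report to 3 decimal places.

PS ≈ 0.435

Let p₁ = 0.552, p₀ = 0.207.
Under exogeneity and monotonicity, PS = (p₁ − p₀) / (1 − p₀).
PS = (0.552 − 0.207) / (1 − 0.207) = 0.345 / 0.793 ≈ 0.4351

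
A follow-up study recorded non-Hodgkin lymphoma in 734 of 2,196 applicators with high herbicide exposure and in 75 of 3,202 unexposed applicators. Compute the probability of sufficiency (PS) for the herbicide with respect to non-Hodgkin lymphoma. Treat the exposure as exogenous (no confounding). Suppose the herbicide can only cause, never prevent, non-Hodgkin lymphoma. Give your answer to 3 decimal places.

p₁ = P(outcome | exposed) = 734/2196 = 0.33424
p₀ = P(outcome | unexposed) = 75/3202 = 0.023423
Under exogeneity and monotonicity, PS = (p₁ − p₀) / (1 − p₀).
PS = (0.33424 − 0.023423) / (1 − 0.023423) = 0.31082 / 0.97658 ≈ 0.3183

PS ≈ 0.318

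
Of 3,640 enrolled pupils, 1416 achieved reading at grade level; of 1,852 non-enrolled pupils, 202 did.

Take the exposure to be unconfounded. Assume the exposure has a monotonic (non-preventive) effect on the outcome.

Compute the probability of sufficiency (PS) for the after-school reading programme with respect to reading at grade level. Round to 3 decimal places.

PS ≈ 0.314

p₁ = P(outcome | exposed) = 1416/3640 = 0.38901
p₀ = P(outcome | unexposed) = 202/1852 = 0.10907
Under exogeneity and monotonicity, PS = (p₁ − p₀) / (1 − p₀).
PS = (0.38901 − 0.10907) / (1 − 0.10907) = 0.27994 / 0.89093 ≈ 0.3142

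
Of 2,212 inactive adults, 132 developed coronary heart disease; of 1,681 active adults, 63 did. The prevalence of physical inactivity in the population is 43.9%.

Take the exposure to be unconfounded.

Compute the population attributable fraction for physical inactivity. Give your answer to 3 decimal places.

p₁ = P(outcome | exposed) = 132/2212 = 0.059675
p₀ = P(outcome | unexposed) = 63/1681 = 0.037478
Overall risk P(Y=1) = π·p₁ + (1−π)·p₀ = 0.439×0.059675 + 0.561×0.037478 = 0.047222.
Under exogeneity, PAF = [P(Y=1) − p₀] / P(Y=1).
PAF = (0.047222 − 0.037478) / 0.047222 ≈ 0.2064

PAF ≈ 0.206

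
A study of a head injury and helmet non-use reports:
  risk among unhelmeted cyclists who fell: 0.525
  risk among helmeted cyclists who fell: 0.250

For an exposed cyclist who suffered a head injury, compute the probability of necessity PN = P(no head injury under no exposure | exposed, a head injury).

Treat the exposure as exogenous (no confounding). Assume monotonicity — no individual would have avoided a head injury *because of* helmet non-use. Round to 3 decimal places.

Let p₁ = 0.525, p₀ = 0.25.
Under exogeneity and monotonicity, PN = (p₁ − p₀) / p₁.
PN = (0.525 − 0.25) / 0.525 = 0.275 / 0.525 ≈ 0.5238

PN ≈ 0.524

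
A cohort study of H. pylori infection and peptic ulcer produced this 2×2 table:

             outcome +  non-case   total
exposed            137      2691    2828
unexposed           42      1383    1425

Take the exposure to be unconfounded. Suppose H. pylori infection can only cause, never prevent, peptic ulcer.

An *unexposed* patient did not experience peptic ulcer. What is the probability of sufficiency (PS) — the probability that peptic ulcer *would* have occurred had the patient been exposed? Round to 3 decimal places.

PS ≈ 0.020

p₁ = P(outcome | exposed) = 137/2828 = 0.048444
p₀ = P(outcome | unexposed) = 42/1425 = 0.029474
Under exogeneity and monotonicity, PS = (p₁ − p₀) / (1 − p₀).
PS = (0.048444 − 0.029474) / (1 − 0.029474) = 0.01897 / 0.97053 ≈ 0.0195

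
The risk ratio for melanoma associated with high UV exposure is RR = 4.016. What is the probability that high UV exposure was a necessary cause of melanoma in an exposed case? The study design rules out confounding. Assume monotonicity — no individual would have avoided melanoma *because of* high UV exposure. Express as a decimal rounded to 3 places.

PN ≈ 0.751

Under exogeneity and monotonicity, PN = (RR − 1) / RR = 1 − 1/RR.
PN = (4.016 − 1) / 4.016 = 3.016 / 4.016 ≈ 0.7510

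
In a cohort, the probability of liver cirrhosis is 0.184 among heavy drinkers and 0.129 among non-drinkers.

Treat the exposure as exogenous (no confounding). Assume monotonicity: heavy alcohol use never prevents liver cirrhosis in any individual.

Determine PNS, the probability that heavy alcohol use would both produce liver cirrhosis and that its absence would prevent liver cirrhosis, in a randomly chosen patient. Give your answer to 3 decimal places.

Let p₁ = 0.184, p₀ = 0.129.
Under exogeneity and monotonicity, PNS = p₁ − p₀.
PNS = 0.184 − 0.129 = 0.055

PNS ≈ 0.055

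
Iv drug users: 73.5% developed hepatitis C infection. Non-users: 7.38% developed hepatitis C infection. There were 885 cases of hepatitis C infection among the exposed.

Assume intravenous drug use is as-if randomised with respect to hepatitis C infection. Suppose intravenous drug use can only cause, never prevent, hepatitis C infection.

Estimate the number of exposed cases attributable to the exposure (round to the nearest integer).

about 796 cases

p₁ = 0.735, p₀ = 0.0738.
PN = (p₁ − p₀)/p₁ = (0.735 − 0.0738) / 0.735 ≈ 0.89959.
Attributable cases ≈ PN × (exposed cases) = 0.89959 × 885 ≈ 796.14.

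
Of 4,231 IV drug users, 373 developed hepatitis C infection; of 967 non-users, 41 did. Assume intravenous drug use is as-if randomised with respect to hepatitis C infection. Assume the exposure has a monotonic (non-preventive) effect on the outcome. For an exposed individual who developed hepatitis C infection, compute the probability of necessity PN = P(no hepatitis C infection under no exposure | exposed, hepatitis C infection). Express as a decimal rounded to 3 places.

p₁ = P(outcome | exposed) = 373/4231 = 0.088159
p₀ = P(outcome | unexposed) = 41/967 = 0.042399
Under exogeneity and monotonicity, PN = (p₁ − p₀) / p₁.
PN = (0.088159 − 0.042399) / 0.088159 = 0.04576 / 0.088159 ≈ 0.5191

PN ≈ 0.519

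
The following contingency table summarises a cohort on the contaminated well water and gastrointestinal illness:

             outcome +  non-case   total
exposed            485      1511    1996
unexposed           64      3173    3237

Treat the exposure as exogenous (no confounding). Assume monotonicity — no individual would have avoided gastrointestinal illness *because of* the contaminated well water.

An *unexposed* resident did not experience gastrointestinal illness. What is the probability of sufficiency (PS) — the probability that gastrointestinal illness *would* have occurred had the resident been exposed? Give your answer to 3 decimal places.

PS ≈ 0.228

p₁ = P(outcome | exposed) = 485/1996 = 0.24299
p₀ = P(outcome | unexposed) = 64/3237 = 0.019771
Under exogeneity and monotonicity, PS = (p₁ − p₀)/(1 − p₀).
PS = (0.24299 − 0.019771) / 0.98023 ≈ 0.2277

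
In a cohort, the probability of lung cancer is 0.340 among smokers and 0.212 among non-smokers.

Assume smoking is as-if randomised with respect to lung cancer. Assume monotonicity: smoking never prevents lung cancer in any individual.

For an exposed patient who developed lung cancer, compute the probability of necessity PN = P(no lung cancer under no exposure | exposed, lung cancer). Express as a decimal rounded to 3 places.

Let p₁ = 0.34, p₀ = 0.212.
Under exogeneity and monotonicity, PN = (p₁ − p₀) / p₁.
PN = (0.34 − 0.212) / 0.34 = 0.128 / 0.34 ≈ 0.3765

PN ≈ 0.376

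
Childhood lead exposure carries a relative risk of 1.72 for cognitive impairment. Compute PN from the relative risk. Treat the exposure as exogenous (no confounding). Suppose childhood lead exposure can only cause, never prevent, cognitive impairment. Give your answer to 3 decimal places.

PN ≈ 0.419

Under exogeneity and monotonicity, PN = (RR − 1) / RR = 1 − 1/RR.
PN = (1.72 − 1) / 1.72 = 0.72 / 1.72 ≈ 0.4186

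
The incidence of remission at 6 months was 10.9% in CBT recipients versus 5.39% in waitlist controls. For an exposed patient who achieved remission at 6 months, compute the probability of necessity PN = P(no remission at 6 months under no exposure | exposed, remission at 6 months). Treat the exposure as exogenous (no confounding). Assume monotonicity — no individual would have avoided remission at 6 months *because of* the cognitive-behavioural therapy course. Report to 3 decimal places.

p₁ = 0.109, p₀ = 0.0539.
Under exogeneity and monotonicity, PN = (p₁ − p₀) / p₁.
PN = (0.109 − 0.0539) / 0.109 = 0.0551 / 0.109 ≈ 0.5055

PN ≈ 0.506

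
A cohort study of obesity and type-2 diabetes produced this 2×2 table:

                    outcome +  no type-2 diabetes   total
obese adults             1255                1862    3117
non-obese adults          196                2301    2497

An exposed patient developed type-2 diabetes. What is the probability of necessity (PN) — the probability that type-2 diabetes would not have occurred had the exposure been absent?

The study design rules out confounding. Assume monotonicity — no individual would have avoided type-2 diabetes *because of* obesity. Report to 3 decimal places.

PN ≈ 0.805

p₁ = P(outcome | exposed) = 1255/3117 = 0.40263
p₀ = P(outcome | unexposed) = 196/2497 = 0.078494
Under exogeneity and monotonicity, PN = (p₁ − p₀) / p₁.
PN = (0.40263 − 0.078494) / 0.40263 = 0.32414 / 0.40263 ≈ 0.8050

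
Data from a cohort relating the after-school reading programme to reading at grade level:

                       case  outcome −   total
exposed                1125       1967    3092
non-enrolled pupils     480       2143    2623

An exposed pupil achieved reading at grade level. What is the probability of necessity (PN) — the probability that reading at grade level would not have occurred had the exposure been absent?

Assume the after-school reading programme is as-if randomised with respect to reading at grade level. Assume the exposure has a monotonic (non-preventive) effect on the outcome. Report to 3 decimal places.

p₁ = P(outcome | exposed) = 1125/3092 = 0.36384
p₀ = P(outcome | unexposed) = 480/2623 = 0.183
Under exogeneity and monotonicity, PN = (p₁ − p₀) / p₁.
PN = (0.36384 − 0.183) / 0.36384 = 0.18085 / 0.36384 ≈ 0.4970

PN ≈ 0.497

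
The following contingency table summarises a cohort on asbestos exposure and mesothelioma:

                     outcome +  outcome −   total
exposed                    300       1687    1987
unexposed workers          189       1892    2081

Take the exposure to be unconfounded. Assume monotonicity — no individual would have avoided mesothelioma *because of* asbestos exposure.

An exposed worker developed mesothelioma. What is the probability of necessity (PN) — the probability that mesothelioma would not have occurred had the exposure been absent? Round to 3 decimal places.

PN ≈ 0.398

p₁ = P(outcome | exposed) = 300/1987 = 0.15098
p₀ = P(outcome | unexposed) = 189/2081 = 0.090822
Under exogeneity and monotonicity, PN = (p₁ − p₀) / p₁.
PN = (0.15098 − 0.090822) / 0.15098 = 0.06016 / 0.15098 ≈ 0.3985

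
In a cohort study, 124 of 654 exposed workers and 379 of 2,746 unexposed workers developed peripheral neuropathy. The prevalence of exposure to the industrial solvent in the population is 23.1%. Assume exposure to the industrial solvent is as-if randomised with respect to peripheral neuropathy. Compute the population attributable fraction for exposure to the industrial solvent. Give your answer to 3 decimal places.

p₁ = P(outcome | exposed) = 124/654 = 0.1896
p₀ = P(outcome | unexposed) = 379/2746 = 0.13802
Overall risk P(Y=1) = π·p₁ + (1−π)·p₀ = 0.231×0.1896 + 0.769×0.13802 = 0.14993.
Under exogeneity, PAF = [P(Y=1) − p₀] / P(Y=1).
PAF = (0.14993 − 0.13802) / 0.14993 ≈ 0.0795

PAF ≈ 0.079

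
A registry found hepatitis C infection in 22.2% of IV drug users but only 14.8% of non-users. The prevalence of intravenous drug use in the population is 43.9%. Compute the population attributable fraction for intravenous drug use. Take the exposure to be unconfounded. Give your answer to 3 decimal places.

PAF ≈ 0.180

p₁ = 0.222, p₀ = 0.148.
Overall risk P(Y=1) = π·p₁ + (1−π)·p₀ = 0.439×0.222 + 0.561×0.148 = 0.18049.
Under exogeneity, PAF = [P(Y=1) − p₀] / P(Y=1).
PAF = (0.18049 − 0.148) / 0.18049 ≈ 0.1800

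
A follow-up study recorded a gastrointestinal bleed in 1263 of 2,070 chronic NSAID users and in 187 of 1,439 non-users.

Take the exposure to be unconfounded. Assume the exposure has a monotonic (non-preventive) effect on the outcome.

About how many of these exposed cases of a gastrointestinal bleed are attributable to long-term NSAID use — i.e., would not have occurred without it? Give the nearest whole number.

about 994 cases

p₁ = P(outcome | exposed) = 1263/2070 = 0.61014
p₀ = P(outcome | unexposed) = 187/1439 = 0.12995
PN = (p₁ − p₀)/p₁ = (0.61014 − 0.12995) / 0.61014 ≈ 0.78702.
Attributable cases ≈ PN × (exposed cases) = 0.78702 × 1263 ≈ 994.00.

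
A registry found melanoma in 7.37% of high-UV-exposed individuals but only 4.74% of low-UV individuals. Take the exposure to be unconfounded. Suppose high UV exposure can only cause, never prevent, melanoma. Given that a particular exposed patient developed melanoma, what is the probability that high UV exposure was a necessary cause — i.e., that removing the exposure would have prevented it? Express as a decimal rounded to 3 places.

p₁ = 0.0737, p₀ = 0.0474.
Under exogeneity and monotonicity, PN = (p₁ − p₀) / p₁.
PN = (0.0737 − 0.0474) / 0.0737 = 0.0263 / 0.0737 ≈ 0.3569

PN ≈ 0.357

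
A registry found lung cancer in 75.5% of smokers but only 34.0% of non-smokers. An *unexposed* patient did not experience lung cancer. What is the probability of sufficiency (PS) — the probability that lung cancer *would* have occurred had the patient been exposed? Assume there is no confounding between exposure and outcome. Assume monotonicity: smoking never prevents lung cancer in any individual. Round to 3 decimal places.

PS ≈ 0.629

p₁ = 0.755, p₀ = 0.34.
Under exogeneity and monotonicity, PS = (p₁ − p₀) / (1 − p₀).
PS = (0.755 − 0.34) / (1 − 0.34) = 0.415 / 0.66 ≈ 0.6288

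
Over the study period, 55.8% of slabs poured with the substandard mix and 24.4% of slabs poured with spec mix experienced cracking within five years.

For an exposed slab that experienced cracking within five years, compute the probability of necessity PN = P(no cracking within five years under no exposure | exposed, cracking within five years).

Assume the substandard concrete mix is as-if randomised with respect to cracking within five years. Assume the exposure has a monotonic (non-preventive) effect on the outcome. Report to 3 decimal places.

p₁ = 0.558, p₀ = 0.244.
Under exogeneity and monotonicity, PN = (p₁ − p₀) / p₁.
PN = (0.558 − 0.244) / 0.558 = 0.314 / 0.558 ≈ 0.5627

PN ≈ 0.563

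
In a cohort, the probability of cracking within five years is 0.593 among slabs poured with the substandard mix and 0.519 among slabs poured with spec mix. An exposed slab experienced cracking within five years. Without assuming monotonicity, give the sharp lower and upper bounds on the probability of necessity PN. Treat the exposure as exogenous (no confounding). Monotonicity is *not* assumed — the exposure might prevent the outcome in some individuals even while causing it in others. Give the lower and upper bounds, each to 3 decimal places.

0.125 ≤ PN ≤ 0.811

Let p₁ = 0.593, p₀ = 0.519.
Under exogeneity alone the bounds on PN are max{0,(p₁−p₀)/p₁} ≤ PN ≤ min{1,(1−p₀)/p₁}.
  lower = (p₁ − p₀)/p₁ = 0.074 / 0.593 ≈ 0.1248
  upper = min{1, (1 − p₀)/p₁} = 0.481 / 0.593 ≈ 0.8111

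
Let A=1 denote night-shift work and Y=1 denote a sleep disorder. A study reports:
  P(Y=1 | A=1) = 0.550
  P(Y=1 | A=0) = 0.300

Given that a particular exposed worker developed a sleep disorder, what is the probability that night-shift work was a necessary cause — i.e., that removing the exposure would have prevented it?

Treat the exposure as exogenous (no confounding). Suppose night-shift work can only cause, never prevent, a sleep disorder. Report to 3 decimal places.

PN ≈ 0.455

Let p₁ = 0.55, p₀ = 0.3.
Under exogeneity and monotonicity, PN = (p₁ − p₀) / p₁.
PN = (0.55 − 0.3) / 0.55 = 0.25 / 0.55 ≈ 0.4545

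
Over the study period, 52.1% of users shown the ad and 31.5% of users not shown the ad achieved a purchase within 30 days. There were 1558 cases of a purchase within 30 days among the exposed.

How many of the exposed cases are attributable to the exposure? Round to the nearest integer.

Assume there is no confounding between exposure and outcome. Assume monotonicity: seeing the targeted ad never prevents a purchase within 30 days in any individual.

about 616 cases

p₁ = 0.521, p₀ = 0.315.
PN = (p₁ − p₀)/p₁ = (0.521 − 0.315) / 0.521 ≈ 0.39539.
Attributable cases ≈ PN × (exposed cases) = 0.39539 × 1558 ≈ 616.02.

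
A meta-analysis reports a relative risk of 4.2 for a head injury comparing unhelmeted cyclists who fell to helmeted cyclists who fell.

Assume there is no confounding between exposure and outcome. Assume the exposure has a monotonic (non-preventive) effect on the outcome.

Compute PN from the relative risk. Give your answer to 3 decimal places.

Under exogeneity and monotonicity, PN = (RR − 1) / RR = 1 − 1/RR.
PN = (4.2 − 1) / 4.2 = 3.2 / 4.2 ≈ 0.7619

PN ≈ 0.762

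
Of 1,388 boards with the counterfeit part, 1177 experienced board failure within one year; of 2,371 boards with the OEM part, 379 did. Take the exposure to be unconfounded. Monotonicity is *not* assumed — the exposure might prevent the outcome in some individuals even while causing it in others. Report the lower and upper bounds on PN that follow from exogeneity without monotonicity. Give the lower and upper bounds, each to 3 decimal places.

0.811 ≤ PN ≤ 0.991

p₁ = P(outcome | exposed) = 1177/1388 = 0.84798
p₀ = P(outcome | unexposed) = 379/2371 = 0.15985
Under exogeneity alone the bounds on PN are max{0,(p₁−p₀)/p₁} ≤ PN ≤ min{1,(1−p₀)/p₁}.
  lower = (p₁ − p₀)/p₁ = 0.68813 / 0.84798 ≈ 0.8115
  upper = min{1, (1 − p₀)/p₁} = 0.84015 / 0.84798 ≈ 0.9908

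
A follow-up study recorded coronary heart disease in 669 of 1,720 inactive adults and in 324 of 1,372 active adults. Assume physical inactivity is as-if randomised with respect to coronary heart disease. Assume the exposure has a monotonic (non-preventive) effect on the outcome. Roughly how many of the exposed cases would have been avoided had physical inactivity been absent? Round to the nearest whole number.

p₁ = P(outcome | exposed) = 669/1720 = 0.38895
p₀ = P(outcome | unexposed) = 324/1372 = 0.23615
PN = (p₁ − p₀)/p₁ = (0.38895 − 0.23615) / 0.38895 ≈ 0.39285.
Attributable cases ≈ PN × (exposed cases) = 0.39285 × 669 ≈ 262.82.

about 263 cases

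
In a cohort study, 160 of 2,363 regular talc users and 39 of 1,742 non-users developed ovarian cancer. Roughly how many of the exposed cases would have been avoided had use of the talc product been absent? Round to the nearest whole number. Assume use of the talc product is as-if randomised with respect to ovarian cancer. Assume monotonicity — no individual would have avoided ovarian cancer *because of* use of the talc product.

p₁ = P(outcome | exposed) = 160/2363 = 0.067711
p₀ = P(outcome | unexposed) = 39/1742 = 0.022388
PN = (p₁ − p₀)/p₁ = (0.067711 − 0.022388) / 0.067711 ≈ 0.66936.
Attributable cases ≈ PN × (exposed cases) = 0.66936 × 160 ≈ 107.10.

about 107 cases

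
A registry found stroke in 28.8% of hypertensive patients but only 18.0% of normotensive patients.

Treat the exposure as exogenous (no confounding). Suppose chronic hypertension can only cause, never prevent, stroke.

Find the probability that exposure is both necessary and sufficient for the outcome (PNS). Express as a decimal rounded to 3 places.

p₁ = 0.288, p₀ = 0.18.
Under exogeneity and monotonicity, PNS = p₁ − p₀.
PNS = 0.288 − 0.18 = 0.108

PNS ≈ 0.108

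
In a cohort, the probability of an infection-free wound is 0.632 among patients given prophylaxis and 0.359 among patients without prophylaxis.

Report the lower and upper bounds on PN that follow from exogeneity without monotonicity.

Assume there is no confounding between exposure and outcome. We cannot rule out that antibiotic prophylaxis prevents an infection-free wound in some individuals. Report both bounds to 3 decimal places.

0.432 ≤ PN ≤ 1.000

Let p₁ = 0.632, p₀ = 0.359.
Under exogeneity alone the bounds on PN are max{0,(p₁−p₀)/p₁} ≤ PN ≤ min{1,(1−p₀)/p₁}.
  lower = (p₁ − p₀)/p₁ = 0.273 / 0.632 ≈ 0.4320
  upper = min{1, (1 − p₀)/p₁} = 0.641 / 0.632 ≈ 1.0142 → capped at 1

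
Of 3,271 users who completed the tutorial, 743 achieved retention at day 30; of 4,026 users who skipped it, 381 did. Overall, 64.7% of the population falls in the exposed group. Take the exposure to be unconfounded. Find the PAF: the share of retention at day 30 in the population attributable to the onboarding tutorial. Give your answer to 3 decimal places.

p₁ = P(outcome | exposed) = 743/3271 = 0.22715
p₀ = P(outcome | unexposed) = 381/4026 = 0.094635
Overall risk P(Y=1) = π·p₁ + (1−π)·p₀ = 0.647×0.22715 + 0.353×0.094635 = 0.18037.
Under exogeneity, PAF = [P(Y=1) − p₀] / P(Y=1).
PAF = (0.18037 − 0.094635) / 0.18037 ≈ 0.4753

PAF ≈ 0.475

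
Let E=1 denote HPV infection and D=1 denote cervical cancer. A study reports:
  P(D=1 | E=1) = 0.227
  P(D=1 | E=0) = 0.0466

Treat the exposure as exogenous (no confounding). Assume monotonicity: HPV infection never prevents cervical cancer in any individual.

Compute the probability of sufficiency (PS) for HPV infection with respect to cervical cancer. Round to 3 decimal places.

PS ≈ 0.189

Let p₁ = 0.227, p₀ = 0.0466.
Under exogeneity and monotonicity, PS = (p₁ − p₀) / (1 − p₀).
PS = (0.227 − 0.0466) / (1 − 0.0466) = 0.1804 / 0.9534 ≈ 0.1892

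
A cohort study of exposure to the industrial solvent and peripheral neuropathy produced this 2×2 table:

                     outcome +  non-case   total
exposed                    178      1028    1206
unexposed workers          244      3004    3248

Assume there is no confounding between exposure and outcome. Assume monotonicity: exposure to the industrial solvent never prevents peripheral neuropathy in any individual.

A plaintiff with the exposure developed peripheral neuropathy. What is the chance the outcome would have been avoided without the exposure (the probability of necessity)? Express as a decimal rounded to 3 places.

PN ≈ 0.491

p₁ = P(outcome | exposed) = 178/1206 = 0.1476
p₀ = P(outcome | unexposed) = 244/3248 = 0.075123
Under exogeneity and monotonicity, PN = (p₁ − p₀)/p₁.
PN = (0.1476 − 0.075123) / 0.1476 ≈ 0.4910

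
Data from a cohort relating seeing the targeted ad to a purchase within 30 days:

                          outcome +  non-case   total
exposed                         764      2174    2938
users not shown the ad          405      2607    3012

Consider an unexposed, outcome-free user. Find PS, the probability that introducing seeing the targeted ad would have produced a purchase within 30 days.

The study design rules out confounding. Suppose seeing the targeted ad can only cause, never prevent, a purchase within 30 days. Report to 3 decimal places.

PS ≈ 0.145

p₁ = P(outcome | exposed) = 764/2938 = 0.26004
p₀ = P(outcome | unexposed) = 405/3012 = 0.13446
Under exogeneity and monotonicity, PS = (p₁ − p₀)/(1 − p₀).
PS = (0.26004 − 0.13446) / 0.86554 ≈ 0.1451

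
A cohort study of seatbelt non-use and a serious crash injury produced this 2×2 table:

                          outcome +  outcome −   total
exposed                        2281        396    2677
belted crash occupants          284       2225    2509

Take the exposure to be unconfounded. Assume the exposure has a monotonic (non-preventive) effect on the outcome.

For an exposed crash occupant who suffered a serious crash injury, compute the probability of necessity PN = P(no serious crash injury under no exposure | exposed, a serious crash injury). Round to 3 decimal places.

p₁ = P(outcome | exposed) = 2281/2677 = 0.85207
p₀ = P(outcome | unexposed) = 284/2509 = 0.11319
Under exogeneity and monotonicity, PN = (p₁ − p₀)/p₁.
PN = (0.85207 − 0.11319) / 0.85207 ≈ 0.8672

PN ≈ 0.867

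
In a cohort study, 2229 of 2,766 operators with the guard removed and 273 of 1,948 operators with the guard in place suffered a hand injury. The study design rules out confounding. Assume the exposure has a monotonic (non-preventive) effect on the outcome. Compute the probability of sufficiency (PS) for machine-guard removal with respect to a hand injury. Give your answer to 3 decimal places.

p₁ = P(outcome | exposed) = 2229/2766 = 0.80586
p₀ = P(outcome | unexposed) = 273/1948 = 0.14014
Under exogeneity and monotonicity, PS = (p₁ − p₀) / (1 − p₀).
PS = (0.80586 − 0.14014) / (1 − 0.14014) = 0.66571 / 0.85986 ≈ 0.7742

PS ≈ 0.774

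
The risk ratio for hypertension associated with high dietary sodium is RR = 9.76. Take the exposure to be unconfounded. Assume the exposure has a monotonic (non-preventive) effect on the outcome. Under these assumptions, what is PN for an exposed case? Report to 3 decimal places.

Under exogeneity and monotonicity, PN = (RR − 1) / RR = 1 − 1/RR.
PN = (9.76 − 1) / 9.76 = 8.76 / 9.76 ≈ 0.8975

PN ≈ 0.898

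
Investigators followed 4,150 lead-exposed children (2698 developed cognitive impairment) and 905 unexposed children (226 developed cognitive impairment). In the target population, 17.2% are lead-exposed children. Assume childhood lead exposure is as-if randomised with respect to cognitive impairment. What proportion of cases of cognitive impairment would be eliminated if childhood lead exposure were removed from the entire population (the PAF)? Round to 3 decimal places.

PAF ≈ 0.216

p₁ = P(outcome | exposed) = 2698/4150 = 0.65012
p₀ = P(outcome | unexposed) = 226/905 = 0.24972
Overall risk P(Y=1) = π·p₁ + (1−π)·p₀ = 0.172×0.65012 + 0.828×0.24972 = 0.31859.
Under exogeneity, PAF = [P(Y=1) − p₀] / P(Y=1).
PAF = (0.31859 − 0.24972) / 0.31859 ≈ 0.2162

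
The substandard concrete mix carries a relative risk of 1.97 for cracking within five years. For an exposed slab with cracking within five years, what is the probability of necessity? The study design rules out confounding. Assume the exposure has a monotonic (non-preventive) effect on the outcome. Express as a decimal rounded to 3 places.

PN ≈ 0.492

Under exogeneity and monotonicity, PN = (RR − 1) / RR = 1 − 1/RR.
PN = (1.97 − 1) / 1.97 = 0.97 / 1.97 ≈ 0.4924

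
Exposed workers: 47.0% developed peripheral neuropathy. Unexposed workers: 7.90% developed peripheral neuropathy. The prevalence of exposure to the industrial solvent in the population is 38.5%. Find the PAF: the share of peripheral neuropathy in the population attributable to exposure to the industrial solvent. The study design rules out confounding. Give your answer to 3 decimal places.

PAF ≈ 0.656

p₁ = 0.47, p₀ = 0.079.
Overall risk P(Y=1) = π·p₁ + (1−π)·p₀ = 0.385×0.47 + 0.615×0.079 = 0.22953.
Under exogeneity, PAF = [P(Y=1) − p₀] / P(Y=1).
PAF = (0.22953 − 0.079) / 0.22953 ≈ 0.6558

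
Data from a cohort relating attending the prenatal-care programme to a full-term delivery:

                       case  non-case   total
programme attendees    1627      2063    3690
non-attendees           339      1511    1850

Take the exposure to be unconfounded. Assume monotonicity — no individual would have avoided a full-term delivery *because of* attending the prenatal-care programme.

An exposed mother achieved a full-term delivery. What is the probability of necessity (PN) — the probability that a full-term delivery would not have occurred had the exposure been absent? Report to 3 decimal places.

p₁ = P(outcome | exposed) = 1627/3690 = 0.44092
p₀ = P(outcome | unexposed) = 339/1850 = 0.18324
Under exogeneity and monotonicity, PN = (p₁ − p₀) / p₁.
PN = (0.44092 − 0.18324) / 0.44092 = 0.25768 / 0.44092 ≈ 0.5844

PN ≈ 0.584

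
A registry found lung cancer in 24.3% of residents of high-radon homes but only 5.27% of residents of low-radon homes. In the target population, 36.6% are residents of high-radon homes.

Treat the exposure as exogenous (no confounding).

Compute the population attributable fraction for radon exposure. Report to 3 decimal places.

p₁ = 0.243, p₀ = 0.0527.
Overall risk P(Y=1) = π·p₁ + (1−π)·p₀ = 0.366×0.243 + 0.634×0.0527 = 0.12235.
Under exogeneity, PAF = [P(Y=1) − p₀] / P(Y=1).
PAF = (0.12235 − 0.0527) / 0.12235 ≈ 0.5693

PAF ≈ 0.569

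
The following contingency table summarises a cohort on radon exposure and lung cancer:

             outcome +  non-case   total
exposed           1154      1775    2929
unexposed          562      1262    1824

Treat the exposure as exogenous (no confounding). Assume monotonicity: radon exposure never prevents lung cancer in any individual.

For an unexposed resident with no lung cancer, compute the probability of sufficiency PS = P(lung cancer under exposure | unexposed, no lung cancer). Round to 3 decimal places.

p₁ = P(outcome | exposed) = 1154/2929 = 0.39399
p₀ = P(outcome | unexposed) = 562/1824 = 0.30811
Under exogeneity and monotonicity, PS = (p₁ − p₀)/(1 − p₀).
PS = (0.39399 − 0.30811) / 0.69189 ≈ 0.1241

PS ≈ 0.124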